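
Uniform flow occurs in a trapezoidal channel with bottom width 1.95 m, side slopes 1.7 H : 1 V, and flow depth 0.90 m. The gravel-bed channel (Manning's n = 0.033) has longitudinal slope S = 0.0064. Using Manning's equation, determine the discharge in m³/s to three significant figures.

A = (b + z·y)·y = (1.95 + 1.7×0.90)×0.90 = 3.132 m²
P = b + 2y√(1+z²) = 1.95 + 2×0.90×√(1+1.7²) = 5.500 m
R = A/P = 3.132/5.500 = 0.5694 m
Q = (1/n)·A·R^(2/3)·S^(1/2) = (1/0.033) × 3.132 × 0.5694^(2/3) × 0.0064^(1/2) = 5.216 m³/s

5.22 m³/s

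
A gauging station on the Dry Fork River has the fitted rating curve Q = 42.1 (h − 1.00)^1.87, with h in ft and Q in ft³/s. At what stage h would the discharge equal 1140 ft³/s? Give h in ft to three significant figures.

6.84 ft

h − h₀ = (Q/C)^(1/b) = (1140/42.1)^(1/1.87) = 5.836 ft
h = 1.00 + 5.836 = 6.836 ft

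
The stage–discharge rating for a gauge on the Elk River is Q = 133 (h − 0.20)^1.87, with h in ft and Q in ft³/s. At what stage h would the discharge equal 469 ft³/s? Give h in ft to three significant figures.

h − h₀ = (Q/C)^(1/b) = (469/133)^(1/1.87) = 1.962 ft
h = 0.20 + 1.962 = 2.162 ft

2.16 ft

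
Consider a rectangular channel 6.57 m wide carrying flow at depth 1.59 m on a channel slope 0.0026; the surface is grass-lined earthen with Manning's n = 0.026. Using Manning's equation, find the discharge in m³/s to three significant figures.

A = b·y = 6.57 × 1.59 = 10.45 m²
P = b + 2y = 6.57 + 2×1.59 = 9.750 m
R = A/P = 10.45/9.750 = 1.071 m
Q = (1/n)·A·R^(2/3)·S^(1/2) = (1/0.026) × 10.45 × 1.071^(2/3) × 0.0026^(1/2) = 21.45 m³/s

21.5 m³/s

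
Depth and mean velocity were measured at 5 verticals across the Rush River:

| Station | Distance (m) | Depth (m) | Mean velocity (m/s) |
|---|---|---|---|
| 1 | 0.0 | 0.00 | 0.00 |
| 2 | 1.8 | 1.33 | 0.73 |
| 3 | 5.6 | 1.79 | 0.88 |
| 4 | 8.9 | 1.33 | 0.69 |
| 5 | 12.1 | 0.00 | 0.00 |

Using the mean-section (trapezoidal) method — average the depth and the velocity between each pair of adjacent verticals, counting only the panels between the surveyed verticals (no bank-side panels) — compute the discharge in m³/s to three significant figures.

Panel 1-2: Δb = 1.8 m, d̄ = (0.00+1.33)/2 = 0.665, v̄ = (0.00+0.73)/2 = 0.365 → q = 1.8×0.665×0.365 = 0.4369 m³/s
Panel 2-3: Δb = 3.8 m, d̄ = (1.33+1.79)/2 = 1.56, v̄ = (0.73+0.88)/2 = 0.805 → q = 3.8×1.56×0.805 = 4.772 m³/s
Panel 3-4: Δb = 3.3 m, d̄ = (1.79+1.33)/2 = 1.56, v̄ = (0.88+0.69)/2 = 0.785 → q = 3.3×1.56×0.785 = 4.041 m³/s
Panel 4-5: Δb = 3.2 m, d̄ = (1.33+0.00)/2 = 0.665, v̄ = (0.69+0.00)/2 = 0.345 → q = 3.2×0.665×0.345 = 0.7342 m³/s
Q = Σ q = 9.984 m³/s

9.98 m³/s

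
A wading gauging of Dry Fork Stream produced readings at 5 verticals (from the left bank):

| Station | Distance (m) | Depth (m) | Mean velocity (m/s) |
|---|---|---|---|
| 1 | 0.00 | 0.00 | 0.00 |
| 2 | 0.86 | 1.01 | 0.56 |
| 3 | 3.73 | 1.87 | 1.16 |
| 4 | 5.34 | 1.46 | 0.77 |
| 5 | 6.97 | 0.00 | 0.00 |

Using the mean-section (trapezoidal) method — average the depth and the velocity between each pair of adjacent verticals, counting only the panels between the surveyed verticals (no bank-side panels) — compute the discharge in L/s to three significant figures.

Panel 1-2: Δb = 0.86 m, d̄ = (0.00+1.01)/2 = 0.505, v̄ = (0.00+0.56)/2 = 0.28 → q = 0.86×0.505×0.28 = 0.1216 m³/s
Panel 2-3: Δb = 2.87 m, d̄ = (1.01+1.87)/2 = 1.44, v̄ = (0.56+1.16)/2 = 0.86 → q = 2.87×1.44×0.86 = 3.554 m³/s
Panel 3-4: Δb = 1.61 m, d̄ = (1.87+1.46)/2 = 1.665, v̄ = (1.16+0.77)/2 = 0.965 → q = 1.61×1.665×0.965 = 2.587 m³/s
Panel 4-5: Δb = 1.63 m, d̄ = (1.46+0.00)/2 = 0.73, v̄ = (0.77+0.00)/2 = 0.385 → q = 1.63×0.73×0.385 = 0.4581 m³/s
Q = Σ q = 6.721 m³/s
= 6.721 × 1000 = 6721 L/s

6720 L/s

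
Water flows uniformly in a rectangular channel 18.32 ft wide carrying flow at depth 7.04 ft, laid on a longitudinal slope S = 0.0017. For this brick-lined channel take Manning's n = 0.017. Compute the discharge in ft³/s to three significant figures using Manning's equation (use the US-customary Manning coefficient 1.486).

A = b·y = 18.32 × 7.04 = 129.0 ft²
P = b + 2y = 18.32 + 2×7.04 = 32.40 ft
R = A/P = 129.0/32.40 = 3.981 ft
Q = (1.486/n)·A·R^(2/3)·S^(1/2) = (1.486/0.017) × 129.0 × 3.981^(2/3) × 0.0017^(1/2) = 1168 ft³/s

1170 ft³/s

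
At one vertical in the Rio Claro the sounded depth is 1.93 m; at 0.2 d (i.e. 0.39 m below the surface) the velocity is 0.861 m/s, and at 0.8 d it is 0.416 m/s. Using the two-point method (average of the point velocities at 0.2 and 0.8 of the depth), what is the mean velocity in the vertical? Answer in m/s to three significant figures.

v̄ = (0.861 + 0.416) / 2 = 0.6385 m/s

0.639 m/s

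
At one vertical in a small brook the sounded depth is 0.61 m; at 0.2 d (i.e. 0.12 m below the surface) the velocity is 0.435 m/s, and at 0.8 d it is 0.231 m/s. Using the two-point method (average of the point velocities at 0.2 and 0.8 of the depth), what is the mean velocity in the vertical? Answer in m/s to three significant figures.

v̄ = (0.435 + 0.231) / 2 = 0.3330 m/s

0.333 m/s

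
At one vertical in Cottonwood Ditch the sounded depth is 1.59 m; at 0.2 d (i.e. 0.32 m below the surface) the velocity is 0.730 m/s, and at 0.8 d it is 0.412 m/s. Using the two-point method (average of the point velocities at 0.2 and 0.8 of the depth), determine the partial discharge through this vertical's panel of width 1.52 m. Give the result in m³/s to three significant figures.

v̄ = (0.730 + 0.412) / 2 = 0.5710 m/s
q = v̄ × d × w = 0.5710 × 1.59 × 1.52 = 1.380 m³/s

1.38 m³/s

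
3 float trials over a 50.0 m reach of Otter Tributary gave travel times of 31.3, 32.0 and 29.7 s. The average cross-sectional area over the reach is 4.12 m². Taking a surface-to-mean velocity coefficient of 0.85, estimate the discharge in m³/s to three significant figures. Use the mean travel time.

5.65 m³/s

t̄ = (31.3 + 32.0 + 29.7) / 3 = 31 s
v_surface = L / t̄ = 50.0 / 31 = 1.613 m/s
v_mean = 0.85 × 1.613 = 1.371 m/s
Q = A × v_mean = 4.12 × 1.371 = 5.648 m³/s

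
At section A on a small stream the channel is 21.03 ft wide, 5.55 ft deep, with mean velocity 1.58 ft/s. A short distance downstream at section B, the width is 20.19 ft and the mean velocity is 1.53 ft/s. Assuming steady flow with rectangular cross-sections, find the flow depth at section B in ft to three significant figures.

5.97 ft

Q = A₁V₁ = (21.03×5.55) × 1.58 = 184.4 ft³/s
d₂ = Q/(b₂ V₂) = 184.4/(20.19×1.53) = 5.970 ft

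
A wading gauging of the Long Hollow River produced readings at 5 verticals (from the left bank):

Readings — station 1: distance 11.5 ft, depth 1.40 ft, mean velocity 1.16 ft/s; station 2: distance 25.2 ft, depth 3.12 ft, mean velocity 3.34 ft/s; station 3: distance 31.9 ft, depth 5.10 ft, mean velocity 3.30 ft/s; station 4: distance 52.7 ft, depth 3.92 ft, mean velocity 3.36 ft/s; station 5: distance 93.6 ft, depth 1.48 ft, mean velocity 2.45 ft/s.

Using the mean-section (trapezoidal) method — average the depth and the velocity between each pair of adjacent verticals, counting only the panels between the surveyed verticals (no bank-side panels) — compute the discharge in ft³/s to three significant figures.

Panel 1-2: Δb = 13.7 ft, d̄ = (1.40+3.12)/2 = 2.26, v̄ = (1.16+3.34)/2 = 2.25 → q = 13.7×2.26×2.25 = 69.66 ft³/s
Panel 2-3: Δb = 6.7 ft, d̄ = (3.12+5.10)/2 = 4.11, v̄ = (3.34+3.30)/2 = 3.32 → q = 6.7×4.11×3.32 = 91.42 ft³/s
Panel 3-4: Δb = 20.8 ft, d̄ = (5.10+3.92)/2 = 4.51, v̄ = (3.30+3.36)/2 = 3.33 → q = 20.8×4.51×3.33 = 312.4 ft³/s
Panel 4-5: Δb = 40.9 ft, d̄ = (3.92+1.48)/2 = 2.7, v̄ = (3.36+2.45)/2 = 2.905 → q = 40.9×2.7×2.905 = 320.8 ft³/s
Q = Σ q = 794.3 ft³/s

794 ft³/s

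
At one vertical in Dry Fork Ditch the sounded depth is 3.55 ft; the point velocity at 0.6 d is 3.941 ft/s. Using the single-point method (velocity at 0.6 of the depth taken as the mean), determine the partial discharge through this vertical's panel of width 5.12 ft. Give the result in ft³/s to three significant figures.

71.6 ft³/s

v̄ = v₀.₆ = 3.941 ft/s
q = v̄ × d × w = 3.941 × 3.55 × 5.12 = 71.63 ft³/s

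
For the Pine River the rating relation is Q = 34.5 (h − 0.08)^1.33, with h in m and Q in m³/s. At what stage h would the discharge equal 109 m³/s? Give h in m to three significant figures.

2.45 m

h − h₀ = (Q/C)^(1/b) = (109/34.5)^(1/1.33) = 2.375 m
h = 0.08 + 2.375 = 2.455 m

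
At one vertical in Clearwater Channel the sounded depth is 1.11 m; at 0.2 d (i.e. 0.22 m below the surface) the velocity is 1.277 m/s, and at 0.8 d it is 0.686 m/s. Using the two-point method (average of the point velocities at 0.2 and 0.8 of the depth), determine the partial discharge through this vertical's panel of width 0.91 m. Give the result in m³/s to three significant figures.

v̄ = (1.277 + 0.686) / 2 = 0.9815 m/s
q = v̄ × d × w = 0.9815 × 1.11 × 0.91 = 0.9914 m³/s

0.991 m³/s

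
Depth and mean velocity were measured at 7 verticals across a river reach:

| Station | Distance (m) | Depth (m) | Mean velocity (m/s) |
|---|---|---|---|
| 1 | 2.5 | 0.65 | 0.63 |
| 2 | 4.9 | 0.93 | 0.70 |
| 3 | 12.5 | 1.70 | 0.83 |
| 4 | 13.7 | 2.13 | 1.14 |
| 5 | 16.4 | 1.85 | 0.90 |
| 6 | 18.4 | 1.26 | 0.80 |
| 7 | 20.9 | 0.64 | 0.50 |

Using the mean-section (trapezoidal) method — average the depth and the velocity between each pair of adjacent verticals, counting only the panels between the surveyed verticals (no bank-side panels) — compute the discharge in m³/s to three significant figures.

20.8 m³/s

Panel 1-2: Δb = 2.4 m, d̄ = (0.65+0.93)/2 = 0.79, v̄ = (0.63+0.70)/2 = 0.665 → q = 2.4×0.79×0.665 = 1.261 m³/s
Panel 2-3: Δb = 7.6 m, d̄ = (0.93+1.70)/2 = 1.315, v̄ = (0.70+0.83)/2 = 0.765 → q = 7.6×1.315×0.765 = 7.645 m³/s
Panel 3-4: Δb = 1.2 m, d̄ = (1.70+2.13)/2 = 1.915, v̄ = (0.83+1.14)/2 = 0.985 → q = 1.2×1.915×0.985 = 2.264 m³/s
Panel 4-5: Δb = 2.7 m, d̄ = (2.13+1.85)/2 = 1.99, v̄ = (1.14+0.90)/2 = 1.02 → q = 2.7×1.99×1.02 = 5.480 m³/s
Panel 5-6: Δb = 2 m, d̄ = (1.85+1.26)/2 = 1.555, v̄ = (0.90+0.80)/2 = 0.85 → q = 2×1.555×0.85 = 2.644 m³/s
Panel 6-7: Δb = 2.5 m, d̄ = (1.26+0.64)/2 = 0.95, v̄ = (0.80+0.50)/2 = 0.65 → q = 2.5×0.95×0.65 = 1.544 m³/s
Q = Σ q = 20.84 m³/s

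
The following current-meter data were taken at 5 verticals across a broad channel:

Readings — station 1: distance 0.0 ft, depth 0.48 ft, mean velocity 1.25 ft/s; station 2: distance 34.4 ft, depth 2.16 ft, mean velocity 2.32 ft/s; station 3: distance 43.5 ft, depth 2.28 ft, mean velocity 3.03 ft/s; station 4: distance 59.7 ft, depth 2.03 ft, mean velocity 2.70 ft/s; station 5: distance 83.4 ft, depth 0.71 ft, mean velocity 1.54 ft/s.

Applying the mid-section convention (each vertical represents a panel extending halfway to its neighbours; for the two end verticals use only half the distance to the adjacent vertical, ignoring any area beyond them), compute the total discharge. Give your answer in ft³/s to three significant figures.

329 ft³/s

w_1 = (34.4 − 0.0)/2 = 17.2 ft; q_1 = 1.25 × 0.48 × 17.2 = 10.32 ft³/s
w_2 = (43.5 − 0.0)/2 = 21.75 ft; q_2 = 2.32 × 2.16 × 21.75 = 109.0 ft³/s
w_3 = (59.7 − 34.4)/2 = 12.65 ft; q_3 = 3.03 × 2.28 × 12.65 = 87.39 ft³/s
w_4 = (83.4 − 43.5)/2 = 19.95 ft; q_4 = 2.70 × 2.03 × 19.95 = 109.3 ft³/s
w_5 = (83.4 − 59.7)/2 = 11.85 ft; q_5 = 1.54 × 0.71 × 11.85 = 12.96 ft³/s
Q = Σ qᵢ = 329.0 ft³/s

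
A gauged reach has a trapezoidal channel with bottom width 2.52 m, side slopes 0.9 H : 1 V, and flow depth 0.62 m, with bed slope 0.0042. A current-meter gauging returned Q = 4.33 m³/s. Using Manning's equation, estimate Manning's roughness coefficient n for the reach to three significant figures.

A = (b + z·y)·y = (2.52 + 0.9×0.62)×0.62 = 1.908 m²
P = b + 2y√(1+z²) = 2.52 + 2×0.62×√(1+0.9²) = 4.188 m
R = A/P = 1.908/4.188 = 0.4556 m
n = (1/Q)·A·R^(2/3)·S^(1/2) = (1/4.33) × 1.908 × 0.5921 × 0.06481 = 0.01691

0.0169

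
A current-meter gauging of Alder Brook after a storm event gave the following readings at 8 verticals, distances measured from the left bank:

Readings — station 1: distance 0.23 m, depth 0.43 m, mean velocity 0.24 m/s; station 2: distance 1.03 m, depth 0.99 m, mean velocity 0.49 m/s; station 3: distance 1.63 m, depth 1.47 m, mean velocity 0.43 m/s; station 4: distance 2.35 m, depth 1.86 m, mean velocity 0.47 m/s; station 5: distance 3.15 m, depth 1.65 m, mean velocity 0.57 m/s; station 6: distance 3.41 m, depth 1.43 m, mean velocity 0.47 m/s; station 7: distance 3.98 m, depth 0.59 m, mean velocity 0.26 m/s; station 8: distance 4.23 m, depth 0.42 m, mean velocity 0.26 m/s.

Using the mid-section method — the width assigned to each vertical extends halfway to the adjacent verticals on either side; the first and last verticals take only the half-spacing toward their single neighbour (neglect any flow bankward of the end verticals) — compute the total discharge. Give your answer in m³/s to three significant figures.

w_1 = (1.03 − 0.23)/2 = 0.4 m; q_1 = 0.24 × 0.43 × 0.4 = 0.04128 m³/s
w_2 = (1.63 − 0.23)/2 = 0.7 m; q_2 = 0.49 × 0.99 × 0.7 = 0.3396 m³/s
w_3 = (2.35 − 1.03)/2 = 0.66 m; q_3 = 0.43 × 1.47 × 0.66 = 0.4172 m³/s
w_4 = (3.15 − 1.63)/2 = 0.76 m; q_4 = 0.47 × 1.86 × 0.76 = 0.6644 m³/s
w_5 = (3.41 − 2.35)/2 = 0.53 m; q_5 = 0.57 × 1.65 × 0.53 = 0.4985 m³/s
w_6 = (3.98 − 3.15)/2 = 0.415 m; q_6 = 0.47 × 1.43 × 0.415 = 0.2789 m³/s
w_7 = (4.23 − 3.41)/2 = 0.41 m; q_7 = 0.26 × 0.59 × 0.41 = 0.06289 m³/s
w_8 = (4.23 − 3.98)/2 = 0.125 m; q_8 = 0.26 × 0.42 × 0.125 = 0.01365 m³/s
Q = Σ qᵢ = 2.316 m³/s

2.32 m³/s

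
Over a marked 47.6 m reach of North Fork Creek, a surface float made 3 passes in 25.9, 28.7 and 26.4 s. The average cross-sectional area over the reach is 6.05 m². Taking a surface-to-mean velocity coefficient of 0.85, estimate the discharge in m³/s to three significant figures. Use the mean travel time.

9.07 m³/s

t̄ = (25.9 + 28.7 + 26.4) / 3 = 27 s
v_surface = L / t̄ = 47.6 / 27 = 1.763 m/s
v_mean = 0.85 × 1.763 = 1.499 m/s
Q = A × v_mean = 6.05 × 1.499 = 9.066 m³/s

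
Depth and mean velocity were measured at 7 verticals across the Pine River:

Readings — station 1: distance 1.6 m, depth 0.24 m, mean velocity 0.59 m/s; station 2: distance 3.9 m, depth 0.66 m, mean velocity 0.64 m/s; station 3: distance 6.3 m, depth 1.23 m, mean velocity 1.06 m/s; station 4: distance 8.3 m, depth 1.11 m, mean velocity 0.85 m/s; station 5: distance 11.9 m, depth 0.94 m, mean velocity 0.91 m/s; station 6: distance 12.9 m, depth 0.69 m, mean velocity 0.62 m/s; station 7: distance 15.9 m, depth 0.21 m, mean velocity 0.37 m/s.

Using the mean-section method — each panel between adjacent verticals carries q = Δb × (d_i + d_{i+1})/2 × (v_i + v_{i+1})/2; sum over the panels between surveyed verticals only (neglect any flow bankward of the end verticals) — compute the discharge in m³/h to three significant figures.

33600 m³/h

Panel 1-2: Δb = 2.3 m, d̄ = (0.24+0.66)/2 = 0.45, v̄ = (0.59+0.64)/2 = 0.615 → q = 2.3×0.45×0.615 = 0.6365 m³/s
Panel 2-3: Δb = 2.4 m, d̄ = (0.66+1.23)/2 = 0.945, v̄ = (0.64+1.06)/2 = 0.85 → q = 2.4×0.945×0.85 = 1.928 m³/s
Panel 3-4: Δb = 2 m, d̄ = (1.23+1.11)/2 = 1.17, v̄ = (1.06+0.85)/2 = 0.955 → q = 2×1.17×0.955 = 2.235 m³/s
Panel 4-5: Δb = 3.6 m, d̄ = (1.11+0.94)/2 = 1.025, v̄ = (0.85+0.91)/2 = 0.88 → q = 3.6×1.025×0.88 = 3.247 m³/s
Panel 5-6: Δb = 1 m, d̄ = (0.94+0.69)/2 = 0.815, v̄ = (0.91+0.62)/2 = 0.765 → q = 1×0.815×0.765 = 0.6235 m³/s
Panel 6-7: Δb = 3 m, d̄ = (0.69+0.21)/2 = 0.45, v̄ = (0.62+0.37)/2 = 0.495 → q = 3×0.45×0.495 = 0.6683 m³/s
Q = Σ q = 9.338 m³/s
= 9.338 × 3600 = 33620 m³/h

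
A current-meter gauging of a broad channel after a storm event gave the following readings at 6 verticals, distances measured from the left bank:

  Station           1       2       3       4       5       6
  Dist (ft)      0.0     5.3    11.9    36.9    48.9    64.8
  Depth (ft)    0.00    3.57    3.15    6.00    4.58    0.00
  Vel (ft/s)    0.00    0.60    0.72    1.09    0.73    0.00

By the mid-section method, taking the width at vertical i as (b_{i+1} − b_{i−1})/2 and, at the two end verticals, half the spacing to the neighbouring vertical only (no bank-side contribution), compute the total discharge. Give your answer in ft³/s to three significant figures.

216 ft³/s

w_2 = (11.9 − 0.0)/2 = 5.95 ft; q_2 = 0.60 × 3.57 × 5.95 = 12.74 ft³/s
w_3 = (36.9 − 5.3)/2 = 15.8 ft; q_3 = 0.72 × 3.15 × 15.8 = 35.83 ft³/s
w_4 = (48.9 − 11.9)/2 = 18.5 ft; q_4 = 1.09 × 6.00 × 18.5 = 121.0 ft³/s
w_5 = (64.8 − 36.9)/2 = 13.95 ft; q_5 = 0.73 × 4.58 × 13.95 = 46.64 ft³/s
Stations 1, 6 contribute zero (depth or velocity is 0).
Q = Σ qᵢ = 216.2 ft³/s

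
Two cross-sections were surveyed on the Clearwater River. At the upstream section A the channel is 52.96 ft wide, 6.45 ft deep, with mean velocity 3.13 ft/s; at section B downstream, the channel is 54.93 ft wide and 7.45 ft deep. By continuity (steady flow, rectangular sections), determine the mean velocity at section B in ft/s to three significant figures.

2.61 ft/s

Q = A₁V₁ = (52.96×6.45) × 3.13 = 1069 ft³/s
A₂ = 54.93 × 7.45 = 409.2 ft²
V₂ = Q/A₂ = 1069/409.2 = 2.613 ft/s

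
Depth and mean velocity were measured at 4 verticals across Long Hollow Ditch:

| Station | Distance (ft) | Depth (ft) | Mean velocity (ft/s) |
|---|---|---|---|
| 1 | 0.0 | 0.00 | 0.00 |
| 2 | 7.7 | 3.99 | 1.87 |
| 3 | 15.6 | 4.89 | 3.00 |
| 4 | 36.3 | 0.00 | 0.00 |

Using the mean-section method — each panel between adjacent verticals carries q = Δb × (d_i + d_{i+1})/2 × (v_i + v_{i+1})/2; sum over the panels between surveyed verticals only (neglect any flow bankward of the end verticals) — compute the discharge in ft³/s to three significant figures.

176 ft³/s

Panel 1-2: Δb = 7.7 ft, d̄ = (0.00+3.99)/2 = 1.995, v̄ = (0.00+1.87)/2 = 0.935 → q = 7.7×1.995×0.935 = 14.36 ft³/s
Panel 2-3: Δb = 7.9 ft, d̄ = (3.99+4.89)/2 = 4.44, v̄ = (1.87+3.00)/2 = 2.435 → q = 7.9×4.44×2.435 = 85.41 ft³/s
Panel 3-4: Δb = 20.7 ft, d̄ = (4.89+0.00)/2 = 2.445, v̄ = (3.00+0.00)/2 = 1.5 → q = 20.7×2.445×1.5 = 75.92 ft³/s
Q = Σ q = 175.7 ft³/s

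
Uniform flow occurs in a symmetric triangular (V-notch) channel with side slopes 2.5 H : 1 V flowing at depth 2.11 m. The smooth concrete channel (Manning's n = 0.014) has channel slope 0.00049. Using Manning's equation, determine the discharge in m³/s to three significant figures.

A = z·y² = 2.5×2.11² = 11.13 m²
P = 2y√(1+z²) = 2×2.11×√(1+2.5²) = 11.36 m
R = A/P = 11.13/11.36 = 0.9795 m
Q = (1/n)·A·R^(2/3)·S^(1/2) = (1/0.014) × 11.13 × 0.9795^(2/3) × 0.00049^(1/2) = 17.36 m³/s

17.4 m³/s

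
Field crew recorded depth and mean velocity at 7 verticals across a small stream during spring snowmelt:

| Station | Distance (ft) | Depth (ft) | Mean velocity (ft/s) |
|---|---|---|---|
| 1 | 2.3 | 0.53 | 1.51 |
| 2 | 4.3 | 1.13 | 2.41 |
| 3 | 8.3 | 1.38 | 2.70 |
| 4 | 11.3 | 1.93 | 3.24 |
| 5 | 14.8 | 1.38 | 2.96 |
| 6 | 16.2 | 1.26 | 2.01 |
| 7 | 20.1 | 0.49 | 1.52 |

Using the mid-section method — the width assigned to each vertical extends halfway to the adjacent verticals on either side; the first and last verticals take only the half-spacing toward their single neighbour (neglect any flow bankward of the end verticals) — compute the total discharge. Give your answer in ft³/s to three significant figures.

w_1 = (4.3 − 2.3)/2 = 1 ft; q_1 = 1.51 × 0.53 × 1 = 0.8003 ft³/s
w_2 = (8.3 − 2.3)/2 = 3 ft; q_2 = 2.41 × 1.13 × 3 = 8.170 ft³/s
w_3 = (11.3 − 4.3)/2 = 3.5 ft; q_3 = 2.70 × 1.38 × 3.5 = 13.04 ft³/s
w_4 = (14.8 − 8.3)/2 = 3.25 ft; q_4 = 3.24 × 1.93 × 3.25 = 20.32 ft³/s
w_5 = (16.2 − 11.3)/2 = 2.45 ft; q_5 = 2.96 × 1.38 × 2.45 = 10.01 ft³/s
w_6 = (20.1 − 14.8)/2 = 2.65 ft; q_6 = 2.01 × 1.26 × 2.65 = 6.711 ft³/s
w_7 = (20.1 − 16.2)/2 = 1.95 ft; q_7 = 1.52 × 0.49 × 1.95 = 1.452 ft³/s
Q = Σ qᵢ = 60.51 ft³/s

60.5 ft³/s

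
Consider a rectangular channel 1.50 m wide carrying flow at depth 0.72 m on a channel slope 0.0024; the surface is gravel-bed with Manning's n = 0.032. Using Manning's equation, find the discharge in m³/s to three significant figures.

A = b·y = 1.50 × 0.72 = 1.080 m²
P = b + 2y = 1.50 + 2×0.72 = 2.940 m
R = A/P = 1.080/2.940 = 0.3673 m
Q = (1/n)·A·R^(2/3)·S^(1/2) = (1/0.032) × 1.080 × 0.3673^(2/3) × 0.0024^(1/2) = 0.8481 m³/s

0.848 m³/s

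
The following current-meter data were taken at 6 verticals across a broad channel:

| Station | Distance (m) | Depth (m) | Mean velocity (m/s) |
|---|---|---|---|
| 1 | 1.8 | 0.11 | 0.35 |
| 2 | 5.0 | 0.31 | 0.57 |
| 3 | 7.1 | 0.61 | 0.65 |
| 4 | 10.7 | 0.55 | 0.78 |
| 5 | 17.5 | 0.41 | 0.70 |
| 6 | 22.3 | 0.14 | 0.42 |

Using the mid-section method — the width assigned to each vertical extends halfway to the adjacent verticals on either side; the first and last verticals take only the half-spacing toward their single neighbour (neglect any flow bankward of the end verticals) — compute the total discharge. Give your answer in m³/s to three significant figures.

5.70 m³/s

w_1 = (5.0 − 1.8)/2 = 1.6 m; q_1 = 0.35 × 0.11 × 1.6 = 0.06160 m³/s
w_2 = (7.1 − 1.8)/2 = 2.65 m; q_2 = 0.57 × 0.31 × 2.65 = 0.4683 m³/s
w_3 = (10.7 − 5.0)/2 = 2.85 m; q_3 = 0.65 × 0.61 × 2.85 = 1.130 m³/s
w_4 = (17.5 − 7.1)/2 = 5.2 m; q_4 = 0.78 × 0.55 × 5.2 = 2.231 m³/s
w_5 = (22.3 − 10.7)/2 = 5.8 m; q_5 = 0.70 × 0.41 × 5.8 = 1.665 m³/s
w_6 = (22.3 − 17.5)/2 = 2.4 m; q_6 = 0.42 × 0.14 × 2.4 = 0.1411 m³/s
Q = Σ qᵢ = 5.696 m³/s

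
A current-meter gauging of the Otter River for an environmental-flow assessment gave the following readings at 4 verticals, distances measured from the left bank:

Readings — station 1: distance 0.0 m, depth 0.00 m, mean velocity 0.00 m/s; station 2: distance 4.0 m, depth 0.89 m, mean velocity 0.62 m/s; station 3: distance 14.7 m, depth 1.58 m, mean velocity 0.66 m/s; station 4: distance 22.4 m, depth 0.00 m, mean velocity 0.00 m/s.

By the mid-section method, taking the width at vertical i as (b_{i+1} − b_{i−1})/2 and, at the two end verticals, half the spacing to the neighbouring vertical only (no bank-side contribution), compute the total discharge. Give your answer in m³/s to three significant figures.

13.6 m³/s

w_2 = (14.7 − 0.0)/2 = 7.35 m; q_2 = 0.62 × 0.89 × 7.35 = 4.056 m³/s
w_3 = (22.4 − 4.0)/2 = 9.2 m; q_3 = 0.66 × 1.58 × 9.2 = 9.594 m³/s
Stations 1, 4 contribute zero (depth or velocity is 0).
Q = Σ qᵢ = 13.65 m³/s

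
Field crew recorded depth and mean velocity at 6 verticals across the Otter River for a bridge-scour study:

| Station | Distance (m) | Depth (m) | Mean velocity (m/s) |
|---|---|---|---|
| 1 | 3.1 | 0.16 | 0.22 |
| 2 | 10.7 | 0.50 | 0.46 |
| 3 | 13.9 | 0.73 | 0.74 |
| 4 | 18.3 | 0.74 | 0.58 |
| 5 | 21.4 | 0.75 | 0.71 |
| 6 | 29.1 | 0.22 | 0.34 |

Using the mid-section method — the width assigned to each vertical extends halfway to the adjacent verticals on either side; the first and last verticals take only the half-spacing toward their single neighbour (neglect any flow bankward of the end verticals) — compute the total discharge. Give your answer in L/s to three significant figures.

8200 L/s

w_1 = (10.7 − 3.1)/2 = 3.8 m; q_1 = 0.22 × 0.16 × 3.8 = 0.1338 m³/s
w_2 = (13.9 − 3.1)/2 = 5.4 m; q_2 = 0.46 × 0.50 × 5.4 = 1.242 m³/s
w_3 = (18.3 − 10.7)/2 = 3.8 m; q_3 = 0.74 × 0.73 × 3.8 = 2.053 m³/s
w_4 = (21.4 − 13.9)/2 = 3.75 m; q_4 = 0.58 × 0.74 × 3.75 = 1.610 m³/s
w_5 = (29.1 − 18.3)/2 = 5.4 m; q_5 = 0.71 × 0.75 × 5.4 = 2.876 m³/s
w_6 = (29.1 − 21.4)/2 = 3.85 m; q_6 = 0.34 × 0.22 × 3.85 = 0.2880 m³/s
Q = Σ qᵢ = 8.202 m³/s
= 8.202 × 1000 = 8202 L/s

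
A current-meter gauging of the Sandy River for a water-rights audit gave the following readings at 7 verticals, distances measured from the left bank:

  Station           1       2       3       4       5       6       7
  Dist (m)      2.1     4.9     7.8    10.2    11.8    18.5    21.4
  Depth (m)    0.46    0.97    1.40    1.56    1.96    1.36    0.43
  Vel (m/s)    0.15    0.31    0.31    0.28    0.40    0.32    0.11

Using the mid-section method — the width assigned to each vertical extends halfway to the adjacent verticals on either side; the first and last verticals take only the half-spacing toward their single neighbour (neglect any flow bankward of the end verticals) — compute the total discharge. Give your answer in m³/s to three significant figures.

8.39 m³/s

w_1 = (4.9 − 2.1)/2 = 1.4 m; q_1 = 0.15 × 0.46 × 1.4 = 0.09660 m³/s
w_2 = (7.8 − 2.1)/2 = 2.85 m; q_2 = 0.31 × 0.97 × 2.85 = 0.8570 m³/s
w_3 = (10.2 − 4.9)/2 = 2.65 m; q_3 = 0.31 × 1.40 × 2.65 = 1.150 m³/s
w_4 = (11.8 − 7.8)/2 = 2 m; q_4 = 0.28 × 1.56 × 2 = 0.8736 m³/s
w_5 = (18.5 − 10.2)/2 = 4.15 m; q_5 = 0.40 × 1.96 × 4.15 = 3.254 m³/s
w_6 = (21.4 − 11.8)/2 = 4.8 m; q_6 = 0.32 × 1.36 × 4.8 = 2.089 m³/s
w_7 = (21.4 − 18.5)/2 = 1.45 m; q_7 = 0.11 × 0.43 × 1.45 = 0.06859 m³/s
Q = Σ qᵢ = 8.388 m³/s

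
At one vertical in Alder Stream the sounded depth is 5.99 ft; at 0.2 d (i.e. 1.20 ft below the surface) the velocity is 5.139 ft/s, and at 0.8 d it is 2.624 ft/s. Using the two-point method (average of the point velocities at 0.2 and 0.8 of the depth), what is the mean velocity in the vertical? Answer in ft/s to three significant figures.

3.88 ft/s

v̄ = (5.139 + 2.624) / 2 = 3.882 ft/s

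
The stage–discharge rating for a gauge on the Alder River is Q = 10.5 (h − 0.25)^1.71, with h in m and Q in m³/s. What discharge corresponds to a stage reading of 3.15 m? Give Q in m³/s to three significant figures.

Q = 10.5 × (3.15 − 0.25)^1.71 = 10.5 × 2.9^1.71 = 64.85 m³/s

64.8 m³/s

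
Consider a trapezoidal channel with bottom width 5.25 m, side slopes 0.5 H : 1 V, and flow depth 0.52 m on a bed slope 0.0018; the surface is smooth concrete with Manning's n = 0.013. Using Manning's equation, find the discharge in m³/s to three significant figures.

5.46 m³/s

A = (b + z·y)·y = (5.25 + 0.5×0.52)×0.52 = 2.865 m²
P = b + 2y√(1+z²) = 5.25 + 2×0.52×√(1+0.5²) = 6.413 m
R = A/P = 2.865/6.413 = 0.4468 m
Q = (1/n)·A·R^(2/3)·S^(1/2) = (1/0.013) × 2.865 × 0.4468^(2/3) × 0.0018^(1/2) = 5.465 m³/s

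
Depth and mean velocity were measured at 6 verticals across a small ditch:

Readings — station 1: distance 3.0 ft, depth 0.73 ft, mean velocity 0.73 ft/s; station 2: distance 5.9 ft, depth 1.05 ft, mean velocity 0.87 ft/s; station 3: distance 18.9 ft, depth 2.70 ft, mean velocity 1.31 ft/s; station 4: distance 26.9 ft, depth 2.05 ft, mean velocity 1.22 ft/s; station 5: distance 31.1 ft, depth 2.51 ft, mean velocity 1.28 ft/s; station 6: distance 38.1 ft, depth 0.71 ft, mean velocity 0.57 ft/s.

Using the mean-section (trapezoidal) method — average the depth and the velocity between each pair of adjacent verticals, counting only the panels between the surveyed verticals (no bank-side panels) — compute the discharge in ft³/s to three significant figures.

75.1 ft³/s

Panel 1-2: Δb = 2.9 ft, d̄ = (0.73+1.05)/2 = 0.89, v̄ = (0.73+0.87)/2 = 0.8 → q = 2.9×0.89×0.8 = 2.065 ft³/s
Panel 2-3: Δb = 13 ft, d̄ = (1.05+2.70)/2 = 1.875, v̄ = (0.87+1.31)/2 = 1.09 → q = 13×1.875×1.09 = 26.57 ft³/s
Panel 3-4: Δb = 8 ft, d̄ = (2.70+2.05)/2 = 2.375, v̄ = (1.31+1.22)/2 = 1.265 → q = 8×2.375×1.265 = 24.04 ft³/s
Panel 4-5: Δb = 4.2 ft, d̄ = (2.05+2.51)/2 = 2.28, v̄ = (1.22+1.28)/2 = 1.25 → q = 4.2×2.28×1.25 = 11.97 ft³/s
Panel 5-6: Δb = 7 ft, d̄ = (2.51+0.71)/2 = 1.61, v̄ = (1.28+0.57)/2 = 0.925 → q = 7×1.61×0.925 = 10.42 ft³/s
Q = Σ q = 75.06 ft³/s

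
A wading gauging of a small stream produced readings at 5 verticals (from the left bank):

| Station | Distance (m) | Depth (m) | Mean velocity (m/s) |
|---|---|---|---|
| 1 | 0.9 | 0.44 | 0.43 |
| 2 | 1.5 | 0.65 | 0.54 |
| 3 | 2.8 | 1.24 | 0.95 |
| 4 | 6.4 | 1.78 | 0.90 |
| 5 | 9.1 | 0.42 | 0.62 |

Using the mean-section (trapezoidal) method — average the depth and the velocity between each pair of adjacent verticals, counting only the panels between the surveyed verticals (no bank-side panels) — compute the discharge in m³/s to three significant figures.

Panel 1-2: Δb = 0.6 m, d̄ = (0.44+0.65)/2 = 0.545, v̄ = (0.43+0.54)/2 = 0.485 → q = 0.6×0.545×0.485 = 0.1586 m³/s
Panel 2-3: Δb = 1.3 m, d̄ = (0.65+1.24)/2 = 0.945, v̄ = (0.54+0.95)/2 = 0.745 → q = 1.3×0.945×0.745 = 0.9152 m³/s
Panel 3-4: Δb = 3.6 m, d̄ = (1.24+1.78)/2 = 1.51, v̄ = (0.95+0.90)/2 = 0.925 → q = 3.6×1.51×0.925 = 5.028 m³/s
Panel 4-5: Δb = 2.7 m, d̄ = (1.78+0.42)/2 = 1.1, v̄ = (0.90+0.62)/2 = 0.76 → q = 2.7×1.1×0.76 = 2.257 m³/s
Q = Σ q = 8.359 m³/s

8.36 m³/s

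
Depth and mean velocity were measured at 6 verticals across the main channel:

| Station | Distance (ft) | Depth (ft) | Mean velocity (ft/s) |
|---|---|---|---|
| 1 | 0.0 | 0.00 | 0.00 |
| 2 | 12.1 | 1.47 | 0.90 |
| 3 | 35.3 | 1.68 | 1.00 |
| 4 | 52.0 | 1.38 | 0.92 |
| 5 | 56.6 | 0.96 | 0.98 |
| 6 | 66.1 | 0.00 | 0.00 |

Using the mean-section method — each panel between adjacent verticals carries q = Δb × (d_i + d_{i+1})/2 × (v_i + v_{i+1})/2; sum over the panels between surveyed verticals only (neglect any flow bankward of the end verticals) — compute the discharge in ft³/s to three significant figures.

Panel 1-2: Δb = 12.1 ft, d̄ = (0.00+1.47)/2 = 0.735, v̄ = (0.00+0.90)/2 = 0.45 → q = 12.1×0.735×0.45 = 4.002 ft³/s
Panel 2-3: Δb = 23.2 ft, d̄ = (1.47+1.68)/2 = 1.575, v̄ = (0.90+1.00)/2 = 0.95 → q = 23.2×1.575×0.95 = 34.71 ft³/s
Panel 3-4: Δb = 16.7 ft, d̄ = (1.68+1.38)/2 = 1.53, v̄ = (1.00+0.92)/2 = 0.96 → q = 16.7×1.53×0.96 = 24.53 ft³/s
Panel 4-5: Δb = 4.6 ft, d̄ = (1.38+0.96)/2 = 1.17, v̄ = (0.92+0.98)/2 = 0.95 → q = 4.6×1.17×0.95 = 5.113 ft³/s
Panel 5-6: Δb = 9.5 ft, d̄ = (0.96+0.00)/2 = 0.48, v̄ = (0.98+0.00)/2 = 0.49 → q = 9.5×0.48×0.49 = 2.234 ft³/s
Q = Σ q = 70.59 ft³/s

70.6 ft³/s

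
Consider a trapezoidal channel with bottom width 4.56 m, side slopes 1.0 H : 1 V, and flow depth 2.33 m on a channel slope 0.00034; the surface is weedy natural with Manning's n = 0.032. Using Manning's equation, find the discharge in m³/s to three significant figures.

11.8 m³/s

A = (b + z·y)·y = (4.56 + 1.0×2.33)×2.33 = 16.05 m²
P = b + 2y√(1+z²) = 4.56 + 2×2.33×√(1+1.0²) = 11.15 m
R = A/P = 16.05/11.15 = 1.440 m
Q = (1/n)·A·R^(2/3)·S^(1/2) = (1/0.032) × 16.05 × 1.440^(2/3) × 0.00034^(1/2) = 11.79 m³/s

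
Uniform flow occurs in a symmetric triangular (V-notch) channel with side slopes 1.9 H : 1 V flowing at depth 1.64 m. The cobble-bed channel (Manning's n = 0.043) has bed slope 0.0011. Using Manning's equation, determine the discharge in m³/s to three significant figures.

3.18 m³/s

A = z·y² = 1.9×1.64² = 5.110 m²
P = 2y√(1+z²) = 2×1.64×√(1+1.9²) = 7.042 m
R = A/P = 5.110/7.042 = 0.7256 m
Q = (1/n)·A·R^(2/3)·S^(1/2) = (1/0.043) × 5.110 × 0.7256^(2/3) × 0.0011^(1/2) = 3.183 m³/s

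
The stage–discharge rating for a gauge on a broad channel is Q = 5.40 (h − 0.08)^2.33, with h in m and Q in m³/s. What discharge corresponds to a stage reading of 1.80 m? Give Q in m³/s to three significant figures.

19.1 m³/s

Q = 5.40 × (1.80 − 0.08)^2.33 = 5.40 × 1.72^2.33 = 19.11 m³/s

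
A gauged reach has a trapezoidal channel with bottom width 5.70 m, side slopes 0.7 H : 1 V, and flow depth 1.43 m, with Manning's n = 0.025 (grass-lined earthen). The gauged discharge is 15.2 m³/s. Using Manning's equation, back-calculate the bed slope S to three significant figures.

A = (b + z·y)·y = (5.70 + 0.7×1.43)×1.43 = 9.582 m²
P = b + 2y√(1+z²) = 5.70 + 2×1.43×√(1+0.7²) = 9.191 m
R = A/P = 9.582/9.191 = 1.043 m
S = (Q·n / (1·A·R^(2/3)))² = (15.2×0.025 / (1×9.582×1.028))² = 0.001488

0.00149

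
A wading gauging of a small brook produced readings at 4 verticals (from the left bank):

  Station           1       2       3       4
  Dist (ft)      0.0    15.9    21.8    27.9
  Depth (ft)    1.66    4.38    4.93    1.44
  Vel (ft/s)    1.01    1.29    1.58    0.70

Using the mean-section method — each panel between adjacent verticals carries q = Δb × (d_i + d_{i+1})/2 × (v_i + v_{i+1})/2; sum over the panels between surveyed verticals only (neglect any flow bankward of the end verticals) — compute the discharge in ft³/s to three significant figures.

117 ft³/s

Panel 1-2: Δb = 15.9 ft, d̄ = (1.66+4.38)/2 = 3.02, v̄ = (1.01+1.29)/2 = 1.15 → q = 15.9×3.02×1.15 = 55.22 ft³/s
Panel 2-3: Δb = 5.9 ft, d̄ = (4.38+4.93)/2 = 4.655, v̄ = (1.29+1.58)/2 = 1.435 → q = 5.9×4.655×1.435 = 39.41 ft³/s
Panel 3-4: Δb = 6.1 ft, d̄ = (4.93+1.44)/2 = 3.185, v̄ = (1.58+0.70)/2 = 1.14 → q = 6.1×3.185×1.14 = 22.15 ft³/s
Q = Σ q = 116.8 ft³/s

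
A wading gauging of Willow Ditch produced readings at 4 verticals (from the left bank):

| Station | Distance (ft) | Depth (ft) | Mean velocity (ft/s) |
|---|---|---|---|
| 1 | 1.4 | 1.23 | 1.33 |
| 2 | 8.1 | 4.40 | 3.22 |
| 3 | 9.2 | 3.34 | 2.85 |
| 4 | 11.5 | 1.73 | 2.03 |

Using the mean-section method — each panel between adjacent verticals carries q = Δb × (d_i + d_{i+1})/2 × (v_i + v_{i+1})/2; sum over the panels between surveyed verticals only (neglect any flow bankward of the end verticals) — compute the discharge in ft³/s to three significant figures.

Panel 1-2: Δb = 6.7 ft, d̄ = (1.23+4.40)/2 = 2.815, v̄ = (1.33+3.22)/2 = 2.275 → q = 6.7×2.815×2.275 = 42.91 ft³/s
Panel 2-3: Δb = 1.1 ft, d̄ = (4.40+3.34)/2 = 3.87, v̄ = (3.22+2.85)/2 = 3.035 → q = 1.1×3.87×3.035 = 12.92 ft³/s
Panel 3-4: Δb = 2.3 ft, d̄ = (3.34+1.73)/2 = 2.535, v̄ = (2.85+2.03)/2 = 2.44 → q = 2.3×2.535×2.44 = 14.23 ft³/s
Q = Σ q = 70.05 ft³/s

70.1 ft³/s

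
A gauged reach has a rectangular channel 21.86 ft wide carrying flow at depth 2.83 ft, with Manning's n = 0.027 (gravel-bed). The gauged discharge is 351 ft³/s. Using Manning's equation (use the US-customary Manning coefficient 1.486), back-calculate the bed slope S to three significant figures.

0.00361

A = b·y = 21.86 × 2.83 = 61.86 ft²
P = b + 2y = 21.86 + 2×2.83 = 27.52 ft
R = A/P = 61.86/27.52 = 2.248 ft
S = (Q·n / (1.486·A·R^(2/3)))² = (351×0.027 / (1.486×61.86×1.716))² = 0.003609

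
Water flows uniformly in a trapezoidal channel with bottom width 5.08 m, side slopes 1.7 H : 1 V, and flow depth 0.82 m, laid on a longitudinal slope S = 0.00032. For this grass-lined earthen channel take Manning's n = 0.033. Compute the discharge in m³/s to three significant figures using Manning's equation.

2.13 m³/s

A = (b + z·y)·y = (5.08 + 1.7×0.82)×0.82 = 5.309 m²
P = b + 2y√(1+z²) = 5.08 + 2×0.82×√(1+1.7²) = 8.315 m
R = A/P = 5.309/8.315 = 0.6385 m
Q = (1/n)·A·R^(2/3)·S^(1/2) = (1/0.033) × 5.309 × 0.6385^(2/3) × 0.00032^(1/2) = 2.134 m³/s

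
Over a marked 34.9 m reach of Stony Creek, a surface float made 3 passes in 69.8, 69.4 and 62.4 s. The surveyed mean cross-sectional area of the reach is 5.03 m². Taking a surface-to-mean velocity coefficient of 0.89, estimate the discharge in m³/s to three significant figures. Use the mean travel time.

2.32 m³/s

t̄ = (69.8 + 69.4 + 62.4) / 3 = 67.2 s
v_surface = L / t̄ = 34.9 / 67.2 = 0.5193 m/s
v_mean = 0.89 × 0.5193 = 0.4622 m/s
Q = A × v_mean = 5.03 × 0.4622 = 2.325 m³/s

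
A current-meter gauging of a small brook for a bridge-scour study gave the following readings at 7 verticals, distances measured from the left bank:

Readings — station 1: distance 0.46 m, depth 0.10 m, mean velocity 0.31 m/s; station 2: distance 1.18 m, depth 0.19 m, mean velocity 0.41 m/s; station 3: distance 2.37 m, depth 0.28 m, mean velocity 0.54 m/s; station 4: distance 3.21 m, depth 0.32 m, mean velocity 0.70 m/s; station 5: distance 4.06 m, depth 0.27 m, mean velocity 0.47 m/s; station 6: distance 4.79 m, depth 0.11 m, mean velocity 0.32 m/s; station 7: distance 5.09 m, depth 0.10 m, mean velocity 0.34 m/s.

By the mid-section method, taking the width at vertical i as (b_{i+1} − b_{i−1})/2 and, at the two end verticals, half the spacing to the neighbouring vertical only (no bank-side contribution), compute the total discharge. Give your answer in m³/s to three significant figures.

w_1 = (1.18 − 0.46)/2 = 0.36 m; q_1 = 0.31 × 0.10 × 0.36 = 0.01116 m³/s
w_2 = (2.37 − 0.46)/2 = 0.955 m; q_2 = 0.41 × 0.19 × 0.955 = 0.07439 m³/s
w_3 = (3.21 − 1.18)/2 = 1.015 m; q_3 = 0.54 × 0.28 × 1.015 = 0.1535 m³/s
w_4 = (4.06 − 2.37)/2 = 0.845 m; q_4 = 0.70 × 0.32 × 0.845 = 0.1893 m³/s
w_5 = (4.79 − 3.21)/2 = 0.79 m; q_5 = 0.47 × 0.27 × 0.79 = 0.1003 m³/s
w_6 = (5.09 − 4.06)/2 = 0.515 m; q_6 = 0.32 × 0.11 × 0.515 = 0.01813 m³/s
w_7 = (5.09 − 4.79)/2 = 0.15 m; q_7 = 0.34 × 0.10 × 0.15 = 0.005100 m³/s
Q = Σ qᵢ = 0.5518 m³/s

0.552 m³/s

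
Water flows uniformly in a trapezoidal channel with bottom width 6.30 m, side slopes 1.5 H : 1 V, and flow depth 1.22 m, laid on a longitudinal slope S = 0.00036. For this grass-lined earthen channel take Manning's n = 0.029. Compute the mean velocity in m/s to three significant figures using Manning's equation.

A = (b + z·y)·y = (6.30 + 1.5×1.22)×1.22 = 9.919 m²
P = b + 2y√(1+z²) = 6.30 + 2×1.22×√(1+1.5²) = 10.70 m
R = A/P = 9.919/10.70 = 0.9271 m
Q = (1/n)·A·R^(2/3)·S^(1/2) = (1/0.029) × 9.919 × 0.9271^(2/3) × 0.00036^(1/2) = 6.170 m³/s
V = Q/A = 6.170/9.919 = 0.6221 m/s

0.622 m/s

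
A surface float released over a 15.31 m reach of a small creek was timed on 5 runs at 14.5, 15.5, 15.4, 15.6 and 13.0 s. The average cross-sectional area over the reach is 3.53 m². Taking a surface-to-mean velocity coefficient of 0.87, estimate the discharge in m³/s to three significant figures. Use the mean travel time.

t̄ = (14.5 + 15.5 + 15.4 + 15.6 + 13.0) / 5 = 14.8 s
v_surface = L / t̄ = 15.31 / 14.8 = 1.034 m/s
v_mean = 0.87 × 1.034 = 0.9000 m/s
Q = A × v_mean = 3.53 × 0.9000 = 3.177 m³/s

3.18 m³/s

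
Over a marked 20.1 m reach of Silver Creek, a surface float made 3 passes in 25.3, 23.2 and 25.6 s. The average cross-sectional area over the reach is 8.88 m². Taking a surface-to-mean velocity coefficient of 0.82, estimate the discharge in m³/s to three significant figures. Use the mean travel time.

t̄ = (25.3 + 23.2 + 25.6) / 3 = 24.7 s
v_surface = L / t̄ = 20.1 / 24.7 = 0.8138 m/s
v_mean = 0.82 × 0.8138 = 0.6673 m/s
Q = A × v_mean = 8.88 × 0.6673 = 5.926 m³/s

5.93 m³/s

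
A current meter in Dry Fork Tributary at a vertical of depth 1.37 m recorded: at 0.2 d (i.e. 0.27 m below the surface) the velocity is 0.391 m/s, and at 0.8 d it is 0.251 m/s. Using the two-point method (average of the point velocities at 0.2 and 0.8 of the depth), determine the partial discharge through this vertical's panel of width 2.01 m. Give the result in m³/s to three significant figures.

0.884 m³/s

v̄ = (0.391 + 0.251) / 2 = 0.3210 m/s
q = v̄ × d × w = 0.3210 × 1.37 × 2.01 = 0.8839 m³/s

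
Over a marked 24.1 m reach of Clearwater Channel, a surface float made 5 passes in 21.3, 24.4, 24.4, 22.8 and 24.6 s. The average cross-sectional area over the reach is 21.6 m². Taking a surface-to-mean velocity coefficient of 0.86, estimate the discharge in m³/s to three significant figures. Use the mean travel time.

19.1 m³/s

t̄ = (21.3 + 24.4 + 24.4 + 22.8 + 24.6) / 5 = 23.5 s
v_surface = L / t̄ = 24.1 / 23.5 = 1.026 m/s
v_mean = 0.86 × 1.026 = 0.8820 m/s
Q = A × v_mean = 21.6 × 0.8820 = 19.05 m³/s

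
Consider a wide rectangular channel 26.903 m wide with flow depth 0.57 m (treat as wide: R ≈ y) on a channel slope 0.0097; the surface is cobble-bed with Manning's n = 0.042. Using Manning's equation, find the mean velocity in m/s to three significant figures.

A = b·y = 26.903 × 0.57 = 15.33 m²
Wide channel: R ≈ y = 0.57 m
Q = (1/n)·A·R^(2/3)·S^(1/2) = (1/0.042) × 15.33 × 0.5700^(2/3) × 0.0097^(1/2) = 24.72 m³/s
V = Q/A = 24.72/15.33 = 1.612 m/s

1.61 m/s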